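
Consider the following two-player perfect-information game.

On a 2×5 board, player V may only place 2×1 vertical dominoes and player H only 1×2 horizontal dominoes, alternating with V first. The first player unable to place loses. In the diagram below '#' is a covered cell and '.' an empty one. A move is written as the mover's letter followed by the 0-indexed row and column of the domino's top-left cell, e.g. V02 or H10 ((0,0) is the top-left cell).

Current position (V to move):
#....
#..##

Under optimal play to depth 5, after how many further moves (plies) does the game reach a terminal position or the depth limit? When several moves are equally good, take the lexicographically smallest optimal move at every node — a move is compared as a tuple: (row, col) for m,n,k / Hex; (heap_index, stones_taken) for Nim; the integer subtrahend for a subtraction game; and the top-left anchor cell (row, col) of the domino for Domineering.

PV length from [#..../#..##]: 3 plies

[#..../#..##] V move#1: V01:-1/##.../##.##, V02:+1/#.#../#.###*
[#.#../#.###] H move#2: H03:-1/#.###/#.###*
[#.###/#.###] V move#3: V01:+1/#####/#####*
[#####/#####] end (terminal -1, H#4); searched #..../#..## to 5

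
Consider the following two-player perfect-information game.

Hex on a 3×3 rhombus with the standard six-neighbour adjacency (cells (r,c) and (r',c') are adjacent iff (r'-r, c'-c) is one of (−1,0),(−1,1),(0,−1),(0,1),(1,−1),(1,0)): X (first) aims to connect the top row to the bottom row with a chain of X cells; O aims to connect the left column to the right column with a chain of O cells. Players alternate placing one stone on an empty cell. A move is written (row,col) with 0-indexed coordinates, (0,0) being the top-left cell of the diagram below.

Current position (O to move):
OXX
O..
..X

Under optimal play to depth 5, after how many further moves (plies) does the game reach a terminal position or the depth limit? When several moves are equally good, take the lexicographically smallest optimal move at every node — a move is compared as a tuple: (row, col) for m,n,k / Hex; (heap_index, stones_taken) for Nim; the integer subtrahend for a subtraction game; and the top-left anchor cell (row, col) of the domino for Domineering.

PV length from [OXX/O../..X]: 2 plies

p1 O@[OXX/O../..X]: (1,1)[OXX/OO./..X]-1* (1,2)[OXX/O.O/..X]-1 (2,0)[OXX/O../O.X]-1 (2,1)[OXX/O../.OX]-1
p2 X@[OXX/OO./..X]: (1,2)[OXX/OOX/..X]+1* (2,0)[OXX/OO./X.X]-1 (2,1)[OXX/OO./.XX]-1
p3 O@[OXX/OOX/..X] terminal -1; root [OXX/O../..X] d5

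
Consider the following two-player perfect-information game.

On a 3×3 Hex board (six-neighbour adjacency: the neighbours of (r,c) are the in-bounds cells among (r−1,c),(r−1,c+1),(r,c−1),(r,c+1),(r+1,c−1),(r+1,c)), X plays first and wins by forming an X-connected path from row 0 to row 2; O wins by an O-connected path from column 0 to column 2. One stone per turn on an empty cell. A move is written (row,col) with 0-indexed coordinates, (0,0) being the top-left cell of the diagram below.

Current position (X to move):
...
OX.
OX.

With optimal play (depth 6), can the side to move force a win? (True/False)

X winning at [.../OX./OX.]: True

[.../OX./OX.] X move#1: (0,0):+1/X../OX./OX.*, (0,1):+1/.X./OX./OX., (0,2):+1/..X/OX./OX., (1,2):+1/.../OXX/OX., (2,2):+1/.../OX./OXX
[X../OX./OX.] O move#2: (0,1):-1/XO./OX./OX.*, (0,2):-1/X.O/OX./OX., (1,2):-1/X../OXO/OX., (2,2):-1/X../OX./OXO
[XO./OX./OX.] X move#3: (0,2):+1/XOX/OX./OX.*, (1,2):-1/XO./OXX/OX., (2,2):-1/XO./OX./OXX
[XOX/OX./OX.] end (terminal -1, O#4); searched .../OX./OX. to 6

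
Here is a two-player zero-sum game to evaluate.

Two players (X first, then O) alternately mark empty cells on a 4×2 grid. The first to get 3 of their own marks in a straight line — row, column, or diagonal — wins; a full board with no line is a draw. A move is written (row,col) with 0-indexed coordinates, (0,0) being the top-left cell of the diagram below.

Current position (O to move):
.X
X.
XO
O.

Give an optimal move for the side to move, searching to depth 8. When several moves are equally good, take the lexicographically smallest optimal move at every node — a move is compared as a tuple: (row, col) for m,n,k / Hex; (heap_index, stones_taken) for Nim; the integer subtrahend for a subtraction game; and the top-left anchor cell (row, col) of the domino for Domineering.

O's best at [.X/X./XO/O.]: (0,0)

[.X/X./XO/O.] O move#1: (0,0):+0/OX/X./XO/O.*, (1,1):-1/.X/XO/XO/O., (3,1):-1/.X/X./XO/OO
[OX/X./XO/O.] X move#2: (1,1):+0/OX/XX/XO/O.*, (3,1):+0/OX/X./XO/OX
[OX/XX/XO/O.] O move#3: (3,1):+0/OX/XX/XO/OO*
[OX/XX/XO/OO] end (terminal +0, X#4); searched .X/X./XO/O. to 8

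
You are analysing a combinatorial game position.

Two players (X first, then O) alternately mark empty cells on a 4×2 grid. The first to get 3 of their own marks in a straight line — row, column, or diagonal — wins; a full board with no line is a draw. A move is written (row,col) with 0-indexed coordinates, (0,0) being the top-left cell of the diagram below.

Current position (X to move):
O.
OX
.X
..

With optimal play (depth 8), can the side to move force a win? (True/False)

X winning at [O./OX/.X/..]: True

p1 X@[O./OX/.X/..]: (0,1)[OX/OX/.X/..]+1* (2,0)[O./OX/XX/..]+1 (3,0)[O./OX/.X/X.]-1 (3,1)[O./OX/.X/.X]+1
p2 O@[OX/OX/.X/..] terminal -1; root [O./OX/.X/..] d8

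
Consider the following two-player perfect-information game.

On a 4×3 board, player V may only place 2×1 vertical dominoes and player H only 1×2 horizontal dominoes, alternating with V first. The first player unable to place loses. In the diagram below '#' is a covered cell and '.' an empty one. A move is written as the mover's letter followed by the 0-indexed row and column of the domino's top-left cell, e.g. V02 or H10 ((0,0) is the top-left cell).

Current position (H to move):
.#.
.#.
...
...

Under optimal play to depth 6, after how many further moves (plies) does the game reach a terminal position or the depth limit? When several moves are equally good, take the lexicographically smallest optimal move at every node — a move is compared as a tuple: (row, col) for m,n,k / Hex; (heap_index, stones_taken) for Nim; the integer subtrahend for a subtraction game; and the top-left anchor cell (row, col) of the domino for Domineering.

PV length from [.#./.#./.../...]: 4 plies

ply 1, H at .#./.#./.../... | H20=-1→.#./.#./##./...*; H21=-1→.#./.#./.##/...; H30=-1→.#./.#./.../##.; H31=-1→.#./.#./.../.##
ply 2, V at .#./.#./##./... | V00=+1→##./##./##./...*; V02=+1→.##/.##/##./...; V12=+1→.#./.##/###/...; V22=+1→.#./.#./###/..#
ply 3, H at ##./##./##./... | H30=-1→##./##./##./##.*; H31=-1→##./##./##./.##
ply 4, V at ##./##./##./##. | V02=+1→###/###/##./##.*; V12=+1→##./###/###/##.; V22=+1→##./##./###/###
ply 5: ###/###/##./##. is terminal -1 (H); from .#./.#./.../... depth 6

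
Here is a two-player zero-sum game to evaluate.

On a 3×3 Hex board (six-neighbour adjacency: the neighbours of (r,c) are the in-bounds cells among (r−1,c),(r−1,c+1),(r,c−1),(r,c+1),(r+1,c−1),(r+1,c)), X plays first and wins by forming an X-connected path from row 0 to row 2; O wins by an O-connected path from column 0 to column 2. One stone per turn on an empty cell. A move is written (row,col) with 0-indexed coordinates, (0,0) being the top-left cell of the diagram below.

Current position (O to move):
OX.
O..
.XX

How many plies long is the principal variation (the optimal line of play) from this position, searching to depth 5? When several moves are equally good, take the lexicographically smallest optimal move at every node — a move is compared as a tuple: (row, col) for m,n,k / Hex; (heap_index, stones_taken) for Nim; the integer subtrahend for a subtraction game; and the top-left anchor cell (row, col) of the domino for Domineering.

[OX./O../.XX] O move#1: (0,2):-1/OXO/O../.XX, (1,1):+1/OX./OO./.XX*, (1,2):-1/OX./O.O/.XX, (2,0):-1/OX./O../OXX
[OX./OO./.XX] X move#2: (0,2):-1/OXX/OO./.XX*, (1,2):-1/OX./OOX/.XX, (2,0):-1/OX./OO./XXX
[OXX/OO./.XX] O move#3: (1,2):+1/OXX/OOO/.XX*, (2,0):-1/OXX/OO./OXX
[OXX/OOO/.XX] end (terminal -1, X#4); searched OX./O../.XX to 5

PV length from [OX./O../.XX]: 3 plies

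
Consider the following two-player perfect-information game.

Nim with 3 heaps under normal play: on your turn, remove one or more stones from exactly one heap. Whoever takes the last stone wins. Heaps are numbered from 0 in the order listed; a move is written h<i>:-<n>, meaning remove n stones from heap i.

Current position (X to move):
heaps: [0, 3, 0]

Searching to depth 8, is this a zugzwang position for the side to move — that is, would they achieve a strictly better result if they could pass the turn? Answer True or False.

ply 1, X at (0,3,0) | h1:-1=-1→(0,2,0); h1:-2=-1→(0,1,0); h1:-3=+1→(0,0,0)*
ply 2: (0,0,0) is terminal -1 (O); from (0,3,0) depth 8
pass branch (O moves first from the same position):
  | ply 1, O at (0,3,0) | h1:-1=-1→(0,2,0); h1:-2=-1→(0,1,0); h1:-3=+1→(0,0,0)*
  | ply 2: (0,0,0) is terminal -1 (X); from (0,3,0) depth 8
X moving scores +1; X passing scores -1

zugzwang((0,3,0), X) = False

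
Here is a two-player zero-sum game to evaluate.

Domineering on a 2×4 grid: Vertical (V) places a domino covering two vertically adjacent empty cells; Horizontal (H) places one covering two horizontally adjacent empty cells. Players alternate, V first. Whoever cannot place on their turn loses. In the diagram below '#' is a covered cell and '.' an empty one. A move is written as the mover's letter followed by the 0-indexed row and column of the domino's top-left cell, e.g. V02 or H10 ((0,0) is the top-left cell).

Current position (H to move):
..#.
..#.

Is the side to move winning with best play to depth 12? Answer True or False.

H winning at [..#./..#.]: True

p1 H@[..#./..#.]: H00[###./..#.]+1* H10[..#./###.]+1
p2 V@[###./..#.]: V03[####/..##]-1*
p3 H@[####/..##]: H10[####/####]+1*
p4 V@[####/####] terminal -1; root [..#./..#.] d12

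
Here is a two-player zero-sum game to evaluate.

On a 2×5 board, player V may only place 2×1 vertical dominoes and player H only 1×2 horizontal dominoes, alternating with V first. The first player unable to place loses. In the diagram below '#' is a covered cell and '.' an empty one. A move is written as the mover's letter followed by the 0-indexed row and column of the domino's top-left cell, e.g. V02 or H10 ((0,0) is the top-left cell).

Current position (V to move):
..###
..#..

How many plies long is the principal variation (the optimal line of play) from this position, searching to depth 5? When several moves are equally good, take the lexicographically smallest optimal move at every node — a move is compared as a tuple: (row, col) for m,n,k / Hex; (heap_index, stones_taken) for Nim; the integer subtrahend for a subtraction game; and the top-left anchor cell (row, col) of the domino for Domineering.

[..###/..#..] V move#1: V00:+1/#.###/#.#..*, V01:+1/.####/.##..
[#.###/#.#..] H move#2: H13:-1/#.###/#.###*
[#.###/#.###] V move#3: V01:+1/#####/#####*
[#####/#####] end (terminal -1, H#4); searched ..###/..#.. to 5

PV length from [..###/..#..]: 3 plies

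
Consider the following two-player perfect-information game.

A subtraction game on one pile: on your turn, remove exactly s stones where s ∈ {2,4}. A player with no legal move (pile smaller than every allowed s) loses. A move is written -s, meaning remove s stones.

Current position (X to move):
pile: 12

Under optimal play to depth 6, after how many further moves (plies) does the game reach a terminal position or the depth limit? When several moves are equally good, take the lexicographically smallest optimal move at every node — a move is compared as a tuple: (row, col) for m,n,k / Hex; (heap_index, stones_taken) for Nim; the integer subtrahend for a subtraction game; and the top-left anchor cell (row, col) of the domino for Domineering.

PV length from [12]: 4 plies

ply 1, X at 12 | -2=-1→10*; -4=-1→8
ply 2, O at 10 | -2=-1→8; -4=+1→6*
ply 3, X at 6 | -2=-1→4*; -4=-1→2
ply 4, O at 4 | -2=-1→2; -4=+1→0*
ply 5: 0 is terminal -1 (X); from 12 depth 6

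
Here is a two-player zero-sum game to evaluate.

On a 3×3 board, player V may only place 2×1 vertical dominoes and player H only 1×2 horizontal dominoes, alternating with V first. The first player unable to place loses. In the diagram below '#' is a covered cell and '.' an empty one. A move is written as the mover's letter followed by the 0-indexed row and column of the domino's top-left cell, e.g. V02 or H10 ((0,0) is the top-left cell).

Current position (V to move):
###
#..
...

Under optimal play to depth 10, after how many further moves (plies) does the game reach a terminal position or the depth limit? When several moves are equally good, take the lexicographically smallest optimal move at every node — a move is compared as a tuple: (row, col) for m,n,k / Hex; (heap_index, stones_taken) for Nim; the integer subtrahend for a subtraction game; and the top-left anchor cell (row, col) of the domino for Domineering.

PV length from [###/#../...]: 1 ply

p1 V@[###/#../...]: V11[###/##./.#.]+1* V12[###/#.#/..#]-1
p2 H@[###/##./.#.] terminal -1; root [###/#../...] d10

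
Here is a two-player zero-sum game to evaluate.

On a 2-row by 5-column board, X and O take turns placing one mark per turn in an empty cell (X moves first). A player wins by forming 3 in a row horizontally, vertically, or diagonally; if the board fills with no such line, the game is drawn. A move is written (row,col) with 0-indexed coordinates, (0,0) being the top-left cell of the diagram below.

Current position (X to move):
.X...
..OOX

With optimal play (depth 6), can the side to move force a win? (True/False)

p1 X@[.X.../..OOX]: (0,0)[XX.../..OOX]-1 (0,2)[.XX../..OOX]-1 (0,3)[.X.X./..OOX]-1 (0,4)[.X..X/..OOX]-1 (1,0)[.X.../X.OOX]-1 (1,1)[.X.../.XOOX]+0*
p2 O@[.X.../.XOOX]: (0,0)[OX.../.XOOX]+0* (0,2)[.XO../.XOOX]+0 (0,3)[.X.O./.XOOX]+0 (0,4)[.X..O/.XOOX]-1 (1,0)[.X.../OXOOX]-1
p3 X@[OX.../.XOOX]: (0,2)[OXX../.XOOX]+0* (0,3)[OX.X./.XOOX]+0 (0,4)[OX..X/.XOOX]+0 (1,0)[OX.../XXOOX]+0
p4 O@[OXX../.XOOX]: (0,3)[OXXO./.XOOX]+0* (0,4)[OXX.O/.XOOX]-1 (1,0)[OXX../OXOOX]-1
p5 X@[OXXO./.XOOX]: (0,4)[OXXOX/.XOOX]+0* (1,0)[OXXO./XXOOX]+0
p6 O@[OXXOX/.XOOX]: (1,0)[OXXOX/OXOOX]+0*
p7 X@[OXXOX/OXOOX] terminal +0; root [.X.../..OOX] d6

X winning at [.X.../..OOX]: False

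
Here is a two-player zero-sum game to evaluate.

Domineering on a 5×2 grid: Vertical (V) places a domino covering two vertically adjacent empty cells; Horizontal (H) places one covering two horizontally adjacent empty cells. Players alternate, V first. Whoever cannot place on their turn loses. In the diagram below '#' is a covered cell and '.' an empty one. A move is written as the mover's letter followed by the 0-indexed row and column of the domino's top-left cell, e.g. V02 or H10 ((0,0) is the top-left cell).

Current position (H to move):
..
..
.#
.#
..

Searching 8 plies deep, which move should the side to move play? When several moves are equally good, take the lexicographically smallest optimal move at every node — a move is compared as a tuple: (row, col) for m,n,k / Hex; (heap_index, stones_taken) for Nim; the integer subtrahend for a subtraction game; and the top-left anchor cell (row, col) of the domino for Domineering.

ply 1, H at ../../.#/.#/.. | H00=+1→##/../.#/.#/..*; H10=+1→../##/.#/.#/..; H40=-1→../../.#/.#/##
ply 2, V at ##/../.#/.#/.. | V10=-1→##/#./##/.#/..*; V20=-1→##/../##/##/..; V30=-1→##/../.#/##/#.
ply 3, H at ##/#./##/.#/.. | H40=+1→##/#./##/.#/##*
ply 4: ##/#./##/.#/## is terminal -1 (V); from ../../.#/.#/.. depth 8

H's best at [../../.#/.#/..]: H00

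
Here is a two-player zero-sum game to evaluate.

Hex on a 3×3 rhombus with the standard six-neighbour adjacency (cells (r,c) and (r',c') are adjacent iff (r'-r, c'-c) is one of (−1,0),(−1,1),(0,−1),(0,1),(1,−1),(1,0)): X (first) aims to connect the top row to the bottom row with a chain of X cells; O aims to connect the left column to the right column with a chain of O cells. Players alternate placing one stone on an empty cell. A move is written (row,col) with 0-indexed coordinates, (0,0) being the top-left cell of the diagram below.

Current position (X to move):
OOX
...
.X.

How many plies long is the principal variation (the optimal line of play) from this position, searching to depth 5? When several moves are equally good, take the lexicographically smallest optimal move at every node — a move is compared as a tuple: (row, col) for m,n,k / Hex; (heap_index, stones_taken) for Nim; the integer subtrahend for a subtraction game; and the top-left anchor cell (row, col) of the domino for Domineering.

PV length from [OOX/.../.X.]: 3 plies

ply 1, X at OOX/.../.X. | (1,0)=+1→OOX/X../.X.*; (1,1)=+1→OOX/.X./.X.; (1,2)=+1→OOX/..X/.X.; (2,0)=+1→OOX/.../XX.; (2,2)=+1→OOX/.../.XX
ply 2, O at OOX/X../.X. | (1,1)=-1→OOX/XO./.X.*; (1,2)=-1→OOX/X.O/.X.; (2,0)=-1→OOX/X../OX.; (2,2)=-1→OOX/X../.XO
ply 3, X at OOX/XO./.X. | (1,2)=+1→OOX/XOX/.X.*; (2,0)=-1→OOX/XO./XX.; (2,2)=-1→OOX/XO./.XX
ply 4: OOX/XOX/.X. is terminal -1 (O); from OOX/.../.X. depth 5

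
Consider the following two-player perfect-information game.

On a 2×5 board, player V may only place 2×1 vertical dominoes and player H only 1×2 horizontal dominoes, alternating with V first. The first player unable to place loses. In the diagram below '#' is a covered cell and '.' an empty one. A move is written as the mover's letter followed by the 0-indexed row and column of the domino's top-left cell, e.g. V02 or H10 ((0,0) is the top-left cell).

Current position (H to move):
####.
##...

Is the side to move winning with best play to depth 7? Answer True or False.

[####./##...] H move#1: H12:-1/####./####., H13:+1/####./##.##*
[####./##.##] end (terminal -1, V#2); searched ####./##... to 7

H winning at [####./##...]: True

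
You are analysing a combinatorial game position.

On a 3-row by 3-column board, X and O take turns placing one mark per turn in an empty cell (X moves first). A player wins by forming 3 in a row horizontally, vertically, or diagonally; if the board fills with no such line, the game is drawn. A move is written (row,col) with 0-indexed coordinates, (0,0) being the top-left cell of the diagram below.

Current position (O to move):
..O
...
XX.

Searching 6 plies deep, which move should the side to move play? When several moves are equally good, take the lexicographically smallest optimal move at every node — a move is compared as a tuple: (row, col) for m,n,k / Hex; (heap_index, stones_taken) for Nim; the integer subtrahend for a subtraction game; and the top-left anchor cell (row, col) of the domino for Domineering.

ply 1, O at ..O/.../XX. | (0,0)=-1→O.O/.../XX.; (0,1)=-1→.OO/.../XX.; (1,0)=-1→..O/O../XX.; (1,1)=-1→..O/.O./XX.; (1,2)=-1→..O/..O/XX.; (2,2)=+1→..O/.../XXO*
ply 2, X at ..O/.../XXO | (0,0)=-1→X.O/.../XXO*; (0,1)=-1→.XO/.../XXO; (1,0)=-1→..O/X../XXO; (1,1)=-1→..O/.X./XXO; (1,2)=-1→..O/..X/XXO
ply 3, O at X.O/.../XXO | (0,1)=-1→XOO/.../XXO; (1,0)=+0→X.O/O../XXO; (1,1)=-1→X.O/.O./XXO; (1,2)=+1→X.O/..O/XXO*
ply 4: X.O/..O/XXO is terminal -1 (X); from ..O/.../XX. depth 6

O's best at [..O/.../XX.]: (2,2)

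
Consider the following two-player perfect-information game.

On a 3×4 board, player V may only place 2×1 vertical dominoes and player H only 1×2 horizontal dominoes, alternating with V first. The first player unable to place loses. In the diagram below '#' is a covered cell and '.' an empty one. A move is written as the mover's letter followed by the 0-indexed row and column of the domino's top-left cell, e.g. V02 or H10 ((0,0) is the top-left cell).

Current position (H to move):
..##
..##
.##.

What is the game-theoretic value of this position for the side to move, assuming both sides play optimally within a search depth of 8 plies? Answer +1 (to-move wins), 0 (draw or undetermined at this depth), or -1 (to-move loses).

[..##/..##/.##.] H move#1: H00:-1/####/..##/.##., H10:+1/..##/####/.##.*
[..##/####/.##.] end (terminal -1, V#2); searched ..##/..##/.##. to 8

value(..##/..##/.##., H) = +1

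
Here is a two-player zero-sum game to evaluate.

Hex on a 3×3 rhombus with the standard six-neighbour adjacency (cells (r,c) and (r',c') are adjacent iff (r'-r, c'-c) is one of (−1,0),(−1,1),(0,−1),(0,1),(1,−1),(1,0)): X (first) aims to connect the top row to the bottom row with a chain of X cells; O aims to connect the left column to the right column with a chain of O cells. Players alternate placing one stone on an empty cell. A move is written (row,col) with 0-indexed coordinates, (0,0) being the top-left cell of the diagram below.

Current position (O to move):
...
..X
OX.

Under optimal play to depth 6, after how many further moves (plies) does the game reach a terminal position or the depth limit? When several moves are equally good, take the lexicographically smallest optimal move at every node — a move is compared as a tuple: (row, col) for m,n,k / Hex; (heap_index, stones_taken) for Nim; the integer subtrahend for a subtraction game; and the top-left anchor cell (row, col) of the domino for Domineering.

p1 O@[.../..X/OX.]: (0,0)[O../..X/OX.]-1 (0,1)[.O./..X/OX.]-1 (0,2)[..O/..X/OX.]+1* (1,0)[.../O.X/OX.]-1 (1,1)[.../.OX/OX.]-1 (2,2)[.../..X/OXO]-1
p2 X@[..O/..X/OX.]: (0,0)[X.O/..X/OX.]-1* (0,1)[.XO/..X/OX.]-1 (1,0)[..O/X.X/OX.]-1 (1,1)[..O/.XX/OX.]-1 (2,2)[..O/..X/OXX]-1
p3 O@[X.O/..X/OX.]: (0,1)[XOO/..X/OX.]+1* (1,0)[X.O/O.X/OX.]+1 (1,1)[X.O/.OX/OX.]+1 (2,2)[X.O/..X/OXO]-1
p4 X@[XOO/..X/OX.]: (1,0)[XOO/X.X/OX.]-1* (1,1)[XOO/.XX/OX.]-1 (2,2)[XOO/..X/OXX]-1
p5 O@[XOO/X.X/OX.]: (1,1)[XOO/XOX/OX.]+1* (2,2)[XOO/X.X/OXO]-1
p6 X@[XOO/XOX/OX.] terminal -1; root [.../..X/OX.] d6

PV length from [.../..X/OX.]: 5 plies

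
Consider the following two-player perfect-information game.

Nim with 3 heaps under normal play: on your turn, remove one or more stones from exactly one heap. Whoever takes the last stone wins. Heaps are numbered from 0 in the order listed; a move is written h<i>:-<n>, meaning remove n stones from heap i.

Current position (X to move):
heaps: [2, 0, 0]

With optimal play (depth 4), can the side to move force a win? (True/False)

X winning at [(2,0,0)]: True

[(2,0,0)] X move#1: h0:-1:-1/(1,0,0), h0:-2:+1/(0,0,0)*
[(0,0,0)] end (terminal -1, O#2); searched (2,0,0) to 4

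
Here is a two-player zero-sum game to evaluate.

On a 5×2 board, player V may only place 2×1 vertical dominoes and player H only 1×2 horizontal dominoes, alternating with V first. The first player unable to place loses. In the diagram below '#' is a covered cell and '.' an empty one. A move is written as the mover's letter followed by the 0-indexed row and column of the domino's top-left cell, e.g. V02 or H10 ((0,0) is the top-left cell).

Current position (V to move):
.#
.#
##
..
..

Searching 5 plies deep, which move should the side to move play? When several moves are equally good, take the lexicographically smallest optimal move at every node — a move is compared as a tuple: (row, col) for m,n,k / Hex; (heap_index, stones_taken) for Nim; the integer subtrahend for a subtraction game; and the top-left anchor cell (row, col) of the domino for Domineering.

ply 1, V at .#/.#/##/../.. | V00=-1→##/##/##/../..; V30=+1→.#/.#/##/#./#.*; V31=+1→.#/.#/##/.#/.#
ply 2: .#/.#/##/#./#. is terminal -1 (H); from .#/.#/##/../.. depth 5

V's best at [.#/.#/##/../..]: V30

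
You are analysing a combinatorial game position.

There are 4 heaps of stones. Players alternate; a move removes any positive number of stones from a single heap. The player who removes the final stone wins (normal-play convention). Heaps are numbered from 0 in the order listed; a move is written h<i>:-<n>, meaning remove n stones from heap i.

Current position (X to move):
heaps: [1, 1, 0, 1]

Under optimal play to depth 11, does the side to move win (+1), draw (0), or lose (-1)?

value((1,1,0,1), X) = +1

ply 1, X at (1,1,0,1) | h0:-1=+1→(0,1,0,1)*; h1:-1=+1→(1,0,0,1); h3:-1=+1→(1,1,0,0)
ply 2, O at (0,1,0,1) | h1:-1=-1→(0,0,0,1)*; h3:-1=-1→(0,1,0,0)
ply 3, X at (0,0,0,1) | h3:-1=+1→(0,0,0,0)*
ply 4: (0,0,0,0) is terminal -1 (O); from (1,1,0,1) depth 11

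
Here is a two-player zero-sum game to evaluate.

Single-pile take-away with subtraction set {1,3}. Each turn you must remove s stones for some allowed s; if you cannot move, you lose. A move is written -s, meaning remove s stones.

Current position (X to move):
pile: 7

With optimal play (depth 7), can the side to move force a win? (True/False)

X winning at [7]: True

ply 1, X at 7 | -1=+1→6*; -3=+1→4
ply 2, O at 6 | -1=-1→5*; -3=-1→3
ply 3, X at 5 | -1=+1→4*; -3=+1→2
ply 4, O at 4 | -1=-1→3*; -3=-1→1
ply 5, X at 3 | -1=+1→2*; -3=+1→0
ply 6, O at 2 | -1=-1→1*
ply 7, X at 1 | -1=+1→0*
ply 8: 0 is terminal -1 (O); from 7 depth 7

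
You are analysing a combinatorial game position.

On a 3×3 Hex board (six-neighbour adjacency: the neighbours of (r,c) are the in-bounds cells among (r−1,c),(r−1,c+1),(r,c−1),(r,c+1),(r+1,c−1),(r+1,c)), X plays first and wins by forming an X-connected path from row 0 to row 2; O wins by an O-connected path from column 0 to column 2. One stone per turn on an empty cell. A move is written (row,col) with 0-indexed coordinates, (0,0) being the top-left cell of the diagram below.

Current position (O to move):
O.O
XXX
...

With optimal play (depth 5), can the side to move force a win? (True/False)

[O.O/XXX/...] O move#1: (0,1):+1/OOO/XXX/...*, (2,0):-1/O.O/XXX/O.., (2,1):-1/O.O/XXX/.O., (2,2):-1/O.O/XXX/..O
[OOO/XXX/...] end (terminal -1, X#2); searched O.O/XXX/... to 5

O winning at [O.O/XXX/...]: True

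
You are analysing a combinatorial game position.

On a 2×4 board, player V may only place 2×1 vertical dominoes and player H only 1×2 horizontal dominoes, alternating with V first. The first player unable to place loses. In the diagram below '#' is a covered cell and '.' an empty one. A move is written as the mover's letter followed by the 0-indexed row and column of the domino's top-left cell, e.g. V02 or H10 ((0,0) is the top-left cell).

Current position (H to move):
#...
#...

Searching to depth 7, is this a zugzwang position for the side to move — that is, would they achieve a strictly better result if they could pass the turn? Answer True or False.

[#.../#...] H move#1: H01:+1/###./#...*, H02:+1/#.##/#..., H11:+1/#.../###., H12:+1/#.../#.##
[###./#...] V move#2: V03:-1/####/#..#*
[####/#..#] H move#3: H11:+1/####/####*
[####/####] end (terminal -1, V#4); searched #.../#... to 7
suppose H passes — search the same position with V to move:
pass> [#.../#...] V move#1: V01:-1/##../##.., V02:+1/#.#./#.#.*, V03:-1/#..#/#..#
pass> [#.#./#.#.] end (terminal -1, H#2); searched #.../#... to 7
for H: play +1, pass -1

zugzwang(#.../#..., H) = False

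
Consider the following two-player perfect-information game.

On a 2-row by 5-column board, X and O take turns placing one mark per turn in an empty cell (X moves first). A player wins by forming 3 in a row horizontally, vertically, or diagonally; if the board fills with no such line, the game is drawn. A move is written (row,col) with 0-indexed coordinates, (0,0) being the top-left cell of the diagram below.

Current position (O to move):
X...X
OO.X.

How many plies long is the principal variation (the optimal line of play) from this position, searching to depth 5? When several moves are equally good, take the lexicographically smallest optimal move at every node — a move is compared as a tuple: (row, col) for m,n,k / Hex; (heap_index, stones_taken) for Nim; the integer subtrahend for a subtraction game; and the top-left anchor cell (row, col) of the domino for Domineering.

PV length from [X...X/OO.X.]: 1 ply

ply 1, O at X...X/OO.X. | (0,1)=+0→XO..X/OO.X.; (0,2)=+0→X.O.X/OO.X.; (0,3)=+0→X..OX/OO.X.; (1,2)=+1→X...X/OOOX.*; (1,4)=+0→X...X/OO.XO
ply 2: X...X/OOOX. is terminal -1 (X); from X...X/OO.X. depth 5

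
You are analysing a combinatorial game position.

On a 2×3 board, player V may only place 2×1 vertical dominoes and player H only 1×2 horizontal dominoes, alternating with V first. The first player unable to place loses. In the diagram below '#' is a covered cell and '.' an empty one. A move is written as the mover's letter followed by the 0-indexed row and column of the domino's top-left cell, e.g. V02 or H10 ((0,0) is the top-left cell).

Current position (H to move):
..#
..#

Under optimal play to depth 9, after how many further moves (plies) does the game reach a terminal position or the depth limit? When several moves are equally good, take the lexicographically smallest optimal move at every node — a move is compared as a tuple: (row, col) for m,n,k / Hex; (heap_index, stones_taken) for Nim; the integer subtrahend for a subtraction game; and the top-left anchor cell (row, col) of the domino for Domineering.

PV length from [..#/..#]: 1 ply

p1 H@[..#/..#]: H00[###/..#]+1* H10[..#/###]+1
p2 V@[###/..#] terminal -1; root [..#/..#] d9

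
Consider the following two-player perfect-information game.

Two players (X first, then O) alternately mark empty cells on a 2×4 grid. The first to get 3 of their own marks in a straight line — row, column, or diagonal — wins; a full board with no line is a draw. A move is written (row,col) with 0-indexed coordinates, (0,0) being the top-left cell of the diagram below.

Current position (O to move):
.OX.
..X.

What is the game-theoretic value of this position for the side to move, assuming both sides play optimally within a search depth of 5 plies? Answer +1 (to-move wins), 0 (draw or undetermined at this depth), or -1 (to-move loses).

value(.OX./..X., O) = 0

p1 O@[.OX./..X.]: (0,0)[OOX./..X.]-1 (0,3)[.OXO/..X.]-1 (1,0)[.OX./O.X.]+0* (1,1)[.OX./.OX.]+0 (1,3)[.OX./..XO]+0
p2 X@[.OX./O.X.]: (0,0)[XOX./O.X.]+0* (0,3)[.OXX/O.X.]+0 (1,1)[.OX./OXX.]+0 (1,3)[.OX./O.XX]+0
p3 O@[XOX./O.X.]: (0,3)[XOXO/O.X.]+0* (1,1)[XOX./OOX.]+0 (1,3)[XOX./O.XO]+0
p4 X@[XOXO/O.X.]: (1,1)[XOXO/OXX.]+0* (1,3)[XOXO/O.XX]+0
p5 O@[XOXO/OXX.]: (1,3)[XOXO/OXXO]+0*
p6 X@[XOXO/OXXO] terminal +0; root [.OX./..X.] d5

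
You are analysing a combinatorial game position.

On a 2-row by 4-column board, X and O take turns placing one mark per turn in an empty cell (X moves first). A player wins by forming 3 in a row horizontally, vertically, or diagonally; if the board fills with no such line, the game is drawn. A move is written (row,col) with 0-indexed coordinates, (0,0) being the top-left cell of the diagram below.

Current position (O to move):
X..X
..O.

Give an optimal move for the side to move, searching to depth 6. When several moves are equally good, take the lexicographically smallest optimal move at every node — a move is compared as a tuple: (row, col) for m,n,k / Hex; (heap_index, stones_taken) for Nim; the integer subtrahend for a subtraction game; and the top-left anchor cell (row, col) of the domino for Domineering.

ply 1, O at X..X/..O. | (0,1)=+0→XO.X/..O.; (0,2)=+0→X.OX/..O.; (1,0)=+0→X..X/O.O.; (1,1)=+1→X..X/.OO.*; (1,3)=+0→X..X/..OO
ply 2, X at X..X/.OO. | (0,1)=-1→XX.X/.OO.*; (0,2)=-1→X.XX/.OO.; (1,0)=-1→X..X/XOO.; (1,3)=-1→X..X/.OOX
ply 3, O at XX.X/.OO. | (0,2)=+1→XXOX/.OO.*; (1,0)=+1→XX.X/OOO.; (1,3)=+1→XX.X/.OOO
ply 4, X at XXOX/.OO. | (1,0)=-1→XXOX/XOO.*; (1,3)=-1→XXOX/.OOX
ply 5, O at XXOX/XOO. | (1,3)=+1→XXOX/XOOO*
ply 6: XXOX/XOOO is terminal -1 (X); from X..X/..O. depth 6

O's best at [X..X/..O.]: (1,1)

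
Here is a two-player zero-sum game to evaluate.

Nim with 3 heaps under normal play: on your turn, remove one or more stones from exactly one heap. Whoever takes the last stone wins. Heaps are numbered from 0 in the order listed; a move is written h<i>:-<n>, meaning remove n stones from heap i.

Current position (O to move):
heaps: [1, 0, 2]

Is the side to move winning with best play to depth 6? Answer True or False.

p1 O@[(1,0,2)]: h0:-1[(0,0,2)]-1 h2:-1[(1,0,1)]+1* h2:-2[(1,0,0)]-1
p2 X@[(1,0,1)]: h0:-1[(0,0,1)]-1* h2:-1[(1,0,0)]-1
p3 O@[(0,0,1)]: h2:-1[(0,0,0)]+1*
p4 X@[(0,0,0)] terminal -1; root [(1,0,2)] d6

O winning at [(1,0,2)]: True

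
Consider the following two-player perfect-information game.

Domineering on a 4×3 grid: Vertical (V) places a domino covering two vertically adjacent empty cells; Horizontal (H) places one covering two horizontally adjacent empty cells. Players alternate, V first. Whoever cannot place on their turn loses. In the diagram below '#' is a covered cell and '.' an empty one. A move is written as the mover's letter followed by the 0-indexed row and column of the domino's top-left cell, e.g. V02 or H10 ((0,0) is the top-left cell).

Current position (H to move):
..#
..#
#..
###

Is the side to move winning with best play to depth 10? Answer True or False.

ply 1, H at ..#/..#/#../### | H00=-1→###/..#/#../###; H10=+1→..#/###/#../###*; H21=-1→..#/..#/###/###
ply 2: ..#/###/#../### is terminal -1 (V); from ..#/..#/#../### depth 10

H winning at [..#/..#/#../###]: True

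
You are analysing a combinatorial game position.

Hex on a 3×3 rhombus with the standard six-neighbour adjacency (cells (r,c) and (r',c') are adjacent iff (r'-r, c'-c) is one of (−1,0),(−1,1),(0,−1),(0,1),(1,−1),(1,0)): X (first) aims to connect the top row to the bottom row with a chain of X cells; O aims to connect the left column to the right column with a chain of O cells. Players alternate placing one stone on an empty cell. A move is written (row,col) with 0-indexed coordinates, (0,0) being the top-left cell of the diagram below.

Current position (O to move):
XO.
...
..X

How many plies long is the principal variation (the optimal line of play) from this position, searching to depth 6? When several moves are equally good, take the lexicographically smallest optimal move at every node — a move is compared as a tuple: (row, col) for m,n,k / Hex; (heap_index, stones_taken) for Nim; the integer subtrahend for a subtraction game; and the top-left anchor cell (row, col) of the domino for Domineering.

PV length from [XO./.../..X]: 5 plies

p1 O@[XO./.../..X]: (0,2)[XOO/.../..X]-1 (1,0)[XO./O../..X]-1 (1,1)[XO./.O./..X]+1* (1,2)[XO./..O/..X]-1 (2,0)[XO./.../O.X]-1 (2,1)[XO./.../.OX]-1
p2 X@[XO./.O./..X]: (0,2)[XOX/.O./..X]-1* (1,0)[XO./XO./..X]-1 (1,2)[XO./.OX/..X]-1 (2,0)[XO./.O./X.X]-1 (2,1)[XO./.O./.XX]-1
p3 O@[XOX/.O./..X]: (1,0)[XOX/OO./..X]-1 (1,2)[XOX/.OO/..X]+1* (2,0)[XOX/.O./O.X]-1 (2,1)[XOX/.O./.OX]-1
p4 X@[XOX/.OO/..X]: (1,0)[XOX/XOO/..X]-1* (2,0)[XOX/.OO/X.X]-1 (2,1)[XOX/.OO/.XX]-1
p5 O@[XOX/XOO/..X]: (2,0)[XOX/XOO/O.X]+1* (2,1)[XOX/XOO/.OX]-1
p6 X@[XOX/XOO/O.X] terminal -1; root [XO./.../..X] d6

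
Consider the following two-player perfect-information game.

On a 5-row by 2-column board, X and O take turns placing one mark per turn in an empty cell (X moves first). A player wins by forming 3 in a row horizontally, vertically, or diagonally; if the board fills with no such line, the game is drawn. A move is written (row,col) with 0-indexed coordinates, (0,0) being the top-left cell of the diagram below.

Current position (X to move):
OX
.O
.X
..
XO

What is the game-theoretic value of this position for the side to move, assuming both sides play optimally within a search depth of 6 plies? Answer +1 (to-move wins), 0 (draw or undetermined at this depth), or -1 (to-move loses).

value(OX/.O/.X/../XO, X) = 0

[OX/.O/.X/../XO] X move#1: (1,0):+0/OX/XO/.X/../XO*, (2,0):+0/OX/.O/XX/../XO, (3,0):+0/OX/.O/.X/X./XO, (3,1):+0/OX/.O/.X/.X/XO
[OX/XO/.X/../XO] O move#2: (2,0):+0/OX/XO/OX/../XO*, (3,0):+0/OX/XO/.X/O./XO, (3,1):+0/OX/XO/.X/.O/XO
[OX/XO/OX/../XO] X move#3: (3,0):+0/OX/XO/OX/X./XO*, (3,1):+0/OX/XO/OX/.X/XO
[OX/XO/OX/X./XO] O move#4: (3,1):+0/OX/XO/OX/XO/XO*
[OX/XO/OX/XO/XO] end (terminal +0, X#5); searched OX/.O/.X/../XO to 6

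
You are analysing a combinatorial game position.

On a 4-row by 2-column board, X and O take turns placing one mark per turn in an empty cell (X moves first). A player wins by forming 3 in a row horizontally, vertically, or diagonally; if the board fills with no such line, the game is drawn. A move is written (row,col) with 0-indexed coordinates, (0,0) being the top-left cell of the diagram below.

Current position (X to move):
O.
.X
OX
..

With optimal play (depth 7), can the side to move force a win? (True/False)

ply 1, X at O./.X/OX/.. | (0,1)=+1→OX/.X/OX/..*; (1,0)=+1→O./XX/OX/..; (3,0)=-1→O./.X/OX/X.; (3,1)=+1→O./.X/OX/.X
ply 2: OX/.X/OX/.. is terminal -1 (O); from O./.X/OX/.. depth 7

X winning at [O./.X/OX/..]: True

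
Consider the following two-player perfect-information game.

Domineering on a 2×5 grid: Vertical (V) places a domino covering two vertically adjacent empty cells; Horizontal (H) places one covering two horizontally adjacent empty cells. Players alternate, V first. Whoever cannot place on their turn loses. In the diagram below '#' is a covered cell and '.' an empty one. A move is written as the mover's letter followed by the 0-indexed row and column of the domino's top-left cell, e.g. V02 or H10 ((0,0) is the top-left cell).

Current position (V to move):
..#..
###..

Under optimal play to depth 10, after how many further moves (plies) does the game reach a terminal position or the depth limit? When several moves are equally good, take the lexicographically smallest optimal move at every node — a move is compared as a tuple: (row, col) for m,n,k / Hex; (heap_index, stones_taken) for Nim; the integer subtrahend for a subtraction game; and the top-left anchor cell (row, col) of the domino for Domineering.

PV length from [..#../###..]: 3 plies

[..#../###..] V move#1: V03:+1/..##./####.*, V04:+1/..#.#/###.#
[..##./####.] H move#2: H00:-1/####./####.*
[####./####.] V move#3: V04:+1/#####/#####*
[#####/#####] end (terminal -1, H#4); searched ..#../###.. to 10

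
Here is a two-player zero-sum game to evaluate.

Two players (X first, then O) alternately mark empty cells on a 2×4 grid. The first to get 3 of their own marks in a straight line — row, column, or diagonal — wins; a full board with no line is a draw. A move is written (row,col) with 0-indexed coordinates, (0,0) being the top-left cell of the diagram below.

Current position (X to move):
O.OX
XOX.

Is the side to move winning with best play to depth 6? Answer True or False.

ply 1, X at O.OX/XOX. | (0,1)=+0→OXOX/XOX.*; (1,3)=-1→O.OX/XOXX
ply 2, O at OXOX/XOX. | (1,3)=+0→OXOX/XOXO*
ply 3: OXOX/XOXO is terminal +0 (X); from O.OX/XOX. depth 6

X winning at [O.OX/XOX.]: False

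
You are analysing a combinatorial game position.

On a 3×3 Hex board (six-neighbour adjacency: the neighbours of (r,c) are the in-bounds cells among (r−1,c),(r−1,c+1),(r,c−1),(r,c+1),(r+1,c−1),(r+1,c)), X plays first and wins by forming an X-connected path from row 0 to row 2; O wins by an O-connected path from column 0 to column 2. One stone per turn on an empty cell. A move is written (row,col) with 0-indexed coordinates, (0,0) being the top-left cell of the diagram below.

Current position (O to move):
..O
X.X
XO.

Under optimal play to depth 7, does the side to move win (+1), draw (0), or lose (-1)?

p1 O@[..O/X.X/XO.]: (0,0)[O.O/X.X/XO.]-1* (0,1)[.OO/X.X/XO.]-1 (1,1)[..O/XOX/XO.]-1 (2,2)[..O/X.X/XOO]-1
p2 X@[O.O/X.X/XO.]: (0,1)[OXO/X.X/XO.]+1* (1,1)[O.O/XXX/XO.]-1 (2,2)[O.O/X.X/XOX]-1
p3 O@[OXO/X.X/XO.] terminal -1; root [..O/X.X/XO.] d7

value(..O/X.X/XO., O) = -1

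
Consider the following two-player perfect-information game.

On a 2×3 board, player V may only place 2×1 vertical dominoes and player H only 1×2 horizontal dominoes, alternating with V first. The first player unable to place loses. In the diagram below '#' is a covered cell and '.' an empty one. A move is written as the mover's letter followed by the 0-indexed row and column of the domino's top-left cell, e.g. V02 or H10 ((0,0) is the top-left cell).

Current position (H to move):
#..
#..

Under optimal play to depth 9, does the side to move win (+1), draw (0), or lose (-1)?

[#../#..] H move#1: H01:+1/###/#..*, H11:+1/#../###
[###/#..] end (terminal -1, V#2); searched #../#.. to 9

value(#../#.., H) = +1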